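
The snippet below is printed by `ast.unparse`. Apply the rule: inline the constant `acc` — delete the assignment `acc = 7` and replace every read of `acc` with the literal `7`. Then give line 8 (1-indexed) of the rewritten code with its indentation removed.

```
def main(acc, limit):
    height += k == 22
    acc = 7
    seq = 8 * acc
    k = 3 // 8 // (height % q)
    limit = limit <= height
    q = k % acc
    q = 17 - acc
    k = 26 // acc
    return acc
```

Transformed code:
def main(acc, limit):
    height += k == 22
    seq = 8 * 7
    k = 3 // 8 // (height % q)
    limit = limit <= height
    q = k % 7
    q = 17 - 7
    k = 26 // 7
    return 7

k = 26 // 7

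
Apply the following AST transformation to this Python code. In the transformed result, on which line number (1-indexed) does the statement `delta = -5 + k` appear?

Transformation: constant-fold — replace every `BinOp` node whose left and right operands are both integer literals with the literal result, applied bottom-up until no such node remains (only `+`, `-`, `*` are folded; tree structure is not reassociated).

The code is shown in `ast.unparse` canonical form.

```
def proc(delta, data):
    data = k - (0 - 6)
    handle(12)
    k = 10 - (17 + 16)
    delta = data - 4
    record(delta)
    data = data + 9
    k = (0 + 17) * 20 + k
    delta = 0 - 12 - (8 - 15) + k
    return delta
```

Transformed code:
def proc(delta, data):
    data = k - -6
    handle(12)
    k = -23
    delta = data - 4
    record(delta)
    data = data + 9
    k = 340 + k
    delta = -5 + k
    return delta

9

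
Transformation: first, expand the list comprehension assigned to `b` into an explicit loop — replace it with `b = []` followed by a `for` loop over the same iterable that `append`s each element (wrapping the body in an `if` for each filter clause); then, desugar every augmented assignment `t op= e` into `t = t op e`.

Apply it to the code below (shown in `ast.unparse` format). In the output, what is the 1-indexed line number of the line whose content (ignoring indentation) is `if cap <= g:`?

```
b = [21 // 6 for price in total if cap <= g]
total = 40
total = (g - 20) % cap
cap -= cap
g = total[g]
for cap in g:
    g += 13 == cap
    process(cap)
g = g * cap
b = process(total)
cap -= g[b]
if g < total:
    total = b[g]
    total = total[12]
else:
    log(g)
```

Transformed code:
b = []
for price in total:
    if cap <= g:
        b.append(21 // 6)
total = 40
total = (g - 20) % cap
cap = cap - cap
g = total[g]
for cap in g:
    g = g + (13 == cap)
    process(cap)
g = g * cap
b = process(total)
cap = cap - g[b]
if g < total:
    total = b[g]
    total = total[12]
else:
    log(g)

3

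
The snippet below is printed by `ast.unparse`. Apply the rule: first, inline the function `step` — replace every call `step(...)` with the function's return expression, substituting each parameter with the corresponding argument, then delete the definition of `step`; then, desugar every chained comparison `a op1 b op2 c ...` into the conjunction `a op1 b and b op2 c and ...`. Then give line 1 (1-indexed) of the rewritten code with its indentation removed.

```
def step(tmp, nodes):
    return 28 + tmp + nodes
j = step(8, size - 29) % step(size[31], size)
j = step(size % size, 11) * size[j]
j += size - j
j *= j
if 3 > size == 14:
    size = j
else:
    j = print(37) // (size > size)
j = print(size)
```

Transformed code:
j = (28 + 8 + (size - 29)) % (28 + size[31] + size)
j = (28 + size % size + 11) * size[j]
j += size - j
j *= j
if 3 > size and size == 14:
    size = j
else:
    j = print(37) // (size > size)
j = print(size)

j = (28 + 8 + (size - 29)) % (28 + size[31] + size)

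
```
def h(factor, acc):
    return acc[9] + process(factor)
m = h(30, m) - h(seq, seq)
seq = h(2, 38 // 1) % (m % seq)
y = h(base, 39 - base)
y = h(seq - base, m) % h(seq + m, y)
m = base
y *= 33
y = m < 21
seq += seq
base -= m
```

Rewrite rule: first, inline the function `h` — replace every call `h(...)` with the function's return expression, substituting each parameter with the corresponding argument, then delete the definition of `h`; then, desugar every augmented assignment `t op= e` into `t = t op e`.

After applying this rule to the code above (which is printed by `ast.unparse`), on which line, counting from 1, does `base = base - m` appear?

9

Transformed code:
m = m[9] + process(30) - (seq[9] + process(seq))
seq = ((38 // 1)[9] + process(2)) % (m % seq)
y = (39 - base)[9] + process(base)
y = (m[9] + process(seq - base)) % (y[9] + process(seq + m))
m = base
y = y * 33
y = m < 21
seq = seq + seq
base = base - m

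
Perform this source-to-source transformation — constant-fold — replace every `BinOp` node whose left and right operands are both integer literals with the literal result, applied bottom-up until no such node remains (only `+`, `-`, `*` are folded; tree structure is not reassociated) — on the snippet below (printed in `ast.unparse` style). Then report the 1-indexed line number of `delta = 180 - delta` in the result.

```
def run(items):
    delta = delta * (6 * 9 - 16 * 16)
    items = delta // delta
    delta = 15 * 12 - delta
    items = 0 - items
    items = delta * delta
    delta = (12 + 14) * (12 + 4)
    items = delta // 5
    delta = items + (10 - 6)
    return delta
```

4

Transformed code:
def run(items):
    delta = delta * -202
    items = delta // delta
    delta = 180 - delta
    items = 0 - items
    items = delta * delta
    delta = 416
    items = delta // 5
    delta = items + 4
    return delta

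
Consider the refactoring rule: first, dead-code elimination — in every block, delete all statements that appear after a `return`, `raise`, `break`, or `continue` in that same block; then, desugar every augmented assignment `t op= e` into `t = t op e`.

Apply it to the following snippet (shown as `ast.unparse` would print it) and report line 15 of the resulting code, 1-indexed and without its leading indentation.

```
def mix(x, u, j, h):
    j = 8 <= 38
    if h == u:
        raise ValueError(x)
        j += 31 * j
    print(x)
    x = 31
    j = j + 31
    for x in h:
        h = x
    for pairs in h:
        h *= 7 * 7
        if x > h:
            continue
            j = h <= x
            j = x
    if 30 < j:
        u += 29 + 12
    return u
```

Transformed code:
def mix(x, u, j, h):
    j = 8 <= 38
    if h == u:
        raise ValueError(x)
    print(x)
    x = 31
    j = j + 31
    for x in h:
        h = x
    for pairs in h:
        h = h * (7 * 7)
        if x > h:
            continue
    if 30 < j:
        u = u + (29 + 12)
    return u

u = u + (29 + 12)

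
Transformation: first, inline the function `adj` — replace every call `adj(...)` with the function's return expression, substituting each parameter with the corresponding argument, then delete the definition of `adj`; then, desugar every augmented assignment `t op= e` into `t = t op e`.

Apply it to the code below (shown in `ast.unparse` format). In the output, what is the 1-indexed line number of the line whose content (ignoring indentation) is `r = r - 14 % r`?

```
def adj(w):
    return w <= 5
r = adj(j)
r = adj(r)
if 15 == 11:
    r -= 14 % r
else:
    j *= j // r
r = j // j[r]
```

4

Transformed code:
r = j <= 5
r = r <= 5
if 15 == 11:
    r = r - 14 % r
else:
    j = j * (j // r)
r = j // j[r]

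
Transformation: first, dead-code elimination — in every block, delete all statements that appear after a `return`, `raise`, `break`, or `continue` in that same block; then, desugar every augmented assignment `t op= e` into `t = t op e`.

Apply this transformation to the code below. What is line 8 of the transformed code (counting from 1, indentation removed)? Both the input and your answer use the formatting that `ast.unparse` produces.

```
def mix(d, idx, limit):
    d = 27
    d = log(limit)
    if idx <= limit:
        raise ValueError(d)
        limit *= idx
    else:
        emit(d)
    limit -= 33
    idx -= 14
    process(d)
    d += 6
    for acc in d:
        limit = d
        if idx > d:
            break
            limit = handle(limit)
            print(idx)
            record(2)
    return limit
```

Transformed code:
def mix(d, idx, limit):
    d = 27
    d = log(limit)
    if idx <= limit:
        raise ValueError(d)
    else:
        emit(d)
    limit = limit - 33
    idx = idx - 14
    process(d)
    d = d + 6
    for acc in d:
        limit = d
        if idx > d:
            break
    return limit

limit = limit - 33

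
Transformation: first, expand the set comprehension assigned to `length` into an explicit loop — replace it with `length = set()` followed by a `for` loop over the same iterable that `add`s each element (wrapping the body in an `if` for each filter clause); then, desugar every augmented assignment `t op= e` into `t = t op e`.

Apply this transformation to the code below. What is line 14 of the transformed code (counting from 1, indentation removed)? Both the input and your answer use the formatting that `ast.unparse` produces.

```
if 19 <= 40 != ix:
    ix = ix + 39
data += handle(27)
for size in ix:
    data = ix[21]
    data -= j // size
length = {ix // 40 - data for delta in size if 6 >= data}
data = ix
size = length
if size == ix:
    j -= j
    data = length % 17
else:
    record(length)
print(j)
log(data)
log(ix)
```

j = j - j

Transformed code:
if 19 <= 40 != ix:
    ix = ix + 39
data = data + handle(27)
for size in ix:
    data = ix[21]
    data = data - j // size
length = set()
for delta in size:
    if 6 >= data:
        length.add(ix // 40 - data)
data = ix
size = length
if size == ix:
    j = j - j
    data = length % 17
else:
    record(length)
print(j)
log(data)
log(ix)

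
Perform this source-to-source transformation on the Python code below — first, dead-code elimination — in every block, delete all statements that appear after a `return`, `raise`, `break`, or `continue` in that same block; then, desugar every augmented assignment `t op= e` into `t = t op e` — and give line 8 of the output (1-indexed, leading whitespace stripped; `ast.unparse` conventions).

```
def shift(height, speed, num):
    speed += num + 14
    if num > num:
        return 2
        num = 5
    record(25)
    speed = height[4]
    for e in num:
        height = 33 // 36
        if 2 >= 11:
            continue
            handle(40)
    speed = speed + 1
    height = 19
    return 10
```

height = 33 // 36

Transformed code:
def shift(height, speed, num):
    speed = speed + (num + 14)
    if num > num:
        return 2
    record(25)
    speed = height[4]
    for e in num:
        height = 33 // 36
        if 2 >= 11:
            continue
    speed = speed + 1
    height = 19
    return 10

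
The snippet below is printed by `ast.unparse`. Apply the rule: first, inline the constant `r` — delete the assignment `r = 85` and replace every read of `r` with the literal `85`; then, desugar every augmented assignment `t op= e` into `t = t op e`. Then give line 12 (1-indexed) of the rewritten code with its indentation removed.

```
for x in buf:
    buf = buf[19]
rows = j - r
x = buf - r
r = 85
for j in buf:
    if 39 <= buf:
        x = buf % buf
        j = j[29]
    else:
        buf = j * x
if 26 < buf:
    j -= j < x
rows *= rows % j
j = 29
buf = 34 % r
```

j = j - (j < x)

Transformed code:
for x in buf:
    buf = buf[19]
rows = j - 85
x = buf - 85
for j in buf:
    if 39 <= buf:
        x = buf % buf
        j = j[29]
    else:
        buf = j * x
if 26 < buf:
    j = j - (j < x)
rows = rows * (rows % j)
j = 29
buf = 34 % 85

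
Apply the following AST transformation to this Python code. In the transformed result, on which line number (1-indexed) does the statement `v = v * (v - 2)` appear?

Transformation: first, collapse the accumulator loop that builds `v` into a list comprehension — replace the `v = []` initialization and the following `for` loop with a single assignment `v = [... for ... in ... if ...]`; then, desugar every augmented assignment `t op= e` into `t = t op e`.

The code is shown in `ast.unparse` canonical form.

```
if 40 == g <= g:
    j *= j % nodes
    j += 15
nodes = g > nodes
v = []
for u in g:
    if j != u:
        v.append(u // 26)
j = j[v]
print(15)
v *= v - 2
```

8

Transformed code:
if 40 == g <= g:
    j = j * (j % nodes)
    j = j + 15
nodes = g > nodes
v = [u // 26 for u in g if j != u]
j = j[v]
print(15)
v = v * (v - 2)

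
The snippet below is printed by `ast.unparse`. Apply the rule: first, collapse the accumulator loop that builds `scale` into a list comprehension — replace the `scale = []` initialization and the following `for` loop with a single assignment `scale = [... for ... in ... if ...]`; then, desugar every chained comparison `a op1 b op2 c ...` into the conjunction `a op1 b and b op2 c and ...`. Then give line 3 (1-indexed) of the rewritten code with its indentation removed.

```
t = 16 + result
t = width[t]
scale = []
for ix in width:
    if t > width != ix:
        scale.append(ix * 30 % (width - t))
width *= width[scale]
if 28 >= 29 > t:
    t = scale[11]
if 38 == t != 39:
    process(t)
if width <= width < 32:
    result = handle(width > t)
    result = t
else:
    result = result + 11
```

scale = [ix * 30 % (width - t) for ix in width if t > width and width != ix]

Transformed code:
t = 16 + result
t = width[t]
scale = [ix * 30 % (width - t) for ix in width if t > width and width != ix]
width *= width[scale]
if 28 >= 29 and 29 > t:
    t = scale[11]
if 38 == t and t != 39:
    process(t)
if width <= width and width < 32:
    result = handle(width > t)
    result = t
else:
    result = result + 11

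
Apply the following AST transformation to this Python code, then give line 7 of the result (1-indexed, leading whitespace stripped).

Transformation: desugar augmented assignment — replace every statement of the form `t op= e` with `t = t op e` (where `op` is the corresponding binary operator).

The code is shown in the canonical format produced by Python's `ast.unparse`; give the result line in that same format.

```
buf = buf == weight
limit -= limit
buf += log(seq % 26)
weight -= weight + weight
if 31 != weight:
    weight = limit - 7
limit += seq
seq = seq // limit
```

Transformed code:
buf = buf == weight
limit = limit - limit
buf = buf + log(seq % 26)
weight = weight - (weight + weight)
if 31 != weight:
    weight = limit - 7
limit = limit + seq
seq = seq // limit

limit = limit + seq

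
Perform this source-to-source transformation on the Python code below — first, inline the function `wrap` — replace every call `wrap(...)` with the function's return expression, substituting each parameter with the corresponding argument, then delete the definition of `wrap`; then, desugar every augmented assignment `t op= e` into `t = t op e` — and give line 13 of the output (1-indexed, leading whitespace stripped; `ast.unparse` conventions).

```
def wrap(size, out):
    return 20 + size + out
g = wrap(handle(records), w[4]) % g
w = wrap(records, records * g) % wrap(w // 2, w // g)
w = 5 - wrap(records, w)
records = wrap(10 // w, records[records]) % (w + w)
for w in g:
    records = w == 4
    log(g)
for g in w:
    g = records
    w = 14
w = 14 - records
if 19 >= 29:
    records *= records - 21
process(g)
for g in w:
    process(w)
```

records = records * (records - 21)

Transformed code:
g = (20 + handle(records) + w[4]) % g
w = (20 + records + records * g) % (20 + w // 2 + w // g)
w = 5 - (20 + records + w)
records = (20 + 10 // w + records[records]) % (w + w)
for w in g:
    records = w == 4
    log(g)
for g in w:
    g = records
    w = 14
w = 14 - records
if 19 >= 29:
    records = records * (records - 21)
process(g)
for g in w:
    process(w)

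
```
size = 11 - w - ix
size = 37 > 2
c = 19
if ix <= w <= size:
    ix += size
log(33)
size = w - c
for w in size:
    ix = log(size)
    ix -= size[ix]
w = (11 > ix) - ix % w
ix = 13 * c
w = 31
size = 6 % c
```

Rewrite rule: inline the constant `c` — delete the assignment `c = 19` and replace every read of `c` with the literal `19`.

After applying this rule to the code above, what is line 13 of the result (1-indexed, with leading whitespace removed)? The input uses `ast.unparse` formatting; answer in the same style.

size = 6 % 19

Transformed code:
size = 11 - w - ix
size = 37 > 2
if ix <= w <= size:
    ix += size
log(33)
size = w - 19
for w in size:
    ix = log(size)
    ix -= size[ix]
w = (11 > ix) - ix % w
ix = 13 * 19
w = 31
size = 6 % 19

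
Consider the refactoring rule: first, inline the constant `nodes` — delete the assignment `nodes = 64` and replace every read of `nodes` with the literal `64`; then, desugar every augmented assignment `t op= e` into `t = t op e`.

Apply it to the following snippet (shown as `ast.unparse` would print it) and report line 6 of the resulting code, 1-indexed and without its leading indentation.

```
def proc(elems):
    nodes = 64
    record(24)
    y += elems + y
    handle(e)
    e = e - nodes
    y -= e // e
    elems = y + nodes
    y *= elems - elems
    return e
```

y = y - e // e

Transformed code:
def proc(elems):
    record(24)
    y = y + (elems + y)
    handle(e)
    e = e - 64
    y = y - e // e
    elems = y + 64
    y = y * (elems - elems)
    return e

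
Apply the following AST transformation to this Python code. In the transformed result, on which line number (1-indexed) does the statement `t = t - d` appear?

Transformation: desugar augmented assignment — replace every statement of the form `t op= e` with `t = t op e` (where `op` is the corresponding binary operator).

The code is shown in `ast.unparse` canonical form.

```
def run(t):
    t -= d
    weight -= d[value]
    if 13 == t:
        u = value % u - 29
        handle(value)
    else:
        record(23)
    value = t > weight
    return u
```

2

Transformed code:
def run(t):
    t = t - d
    weight = weight - d[value]
    if 13 == t:
        u = value % u - 29
        handle(value)
    else:
        record(23)
    value = t > weight
    return u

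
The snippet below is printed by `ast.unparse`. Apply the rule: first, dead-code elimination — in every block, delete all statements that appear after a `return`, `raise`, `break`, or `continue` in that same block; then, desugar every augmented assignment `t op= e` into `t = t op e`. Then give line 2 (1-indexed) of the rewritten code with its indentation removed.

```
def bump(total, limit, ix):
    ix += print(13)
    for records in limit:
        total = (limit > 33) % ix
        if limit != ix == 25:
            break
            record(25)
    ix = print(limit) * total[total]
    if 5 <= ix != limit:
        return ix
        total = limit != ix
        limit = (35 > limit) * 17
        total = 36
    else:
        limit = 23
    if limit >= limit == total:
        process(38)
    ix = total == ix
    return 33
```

Transformed code:
def bump(total, limit, ix):
    ix = ix + print(13)
    for records in limit:
        total = (limit > 33) % ix
        if limit != ix == 25:
            break
    ix = print(limit) * total[total]
    if 5 <= ix != limit:
        return ix
    else:
        limit = 23
    if limit >= limit == total:
        process(38)
    ix = total == ix
    return 33

ix = ix + print(13)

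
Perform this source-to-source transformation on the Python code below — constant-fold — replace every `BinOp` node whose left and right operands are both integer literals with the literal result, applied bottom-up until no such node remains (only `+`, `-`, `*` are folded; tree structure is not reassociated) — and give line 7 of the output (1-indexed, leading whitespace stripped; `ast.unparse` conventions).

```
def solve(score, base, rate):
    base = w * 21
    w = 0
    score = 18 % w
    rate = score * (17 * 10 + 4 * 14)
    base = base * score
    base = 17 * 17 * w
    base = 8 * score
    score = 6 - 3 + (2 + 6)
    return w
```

Transformed code:
def solve(score, base, rate):
    base = w * 21
    w = 0
    score = 18 % w
    rate = score * 226
    base = base * score
    base = 289 * w
    base = 8 * score
    score = 11
    return w

base = 289 * w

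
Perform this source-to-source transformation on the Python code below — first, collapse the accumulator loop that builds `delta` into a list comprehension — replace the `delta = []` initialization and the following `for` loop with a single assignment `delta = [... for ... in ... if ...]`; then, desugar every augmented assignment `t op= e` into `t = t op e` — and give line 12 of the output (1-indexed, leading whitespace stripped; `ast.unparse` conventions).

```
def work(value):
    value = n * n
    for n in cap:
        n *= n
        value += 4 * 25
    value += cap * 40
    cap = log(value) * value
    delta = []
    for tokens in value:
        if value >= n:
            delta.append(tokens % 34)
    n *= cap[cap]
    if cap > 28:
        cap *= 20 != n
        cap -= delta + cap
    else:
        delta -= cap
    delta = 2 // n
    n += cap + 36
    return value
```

Transformed code:
def work(value):
    value = n * n
    for n in cap:
        n = n * n
        value = value + 4 * 25
    value = value + cap * 40
    cap = log(value) * value
    delta = [tokens % 34 for tokens in value if value >= n]
    n = n * cap[cap]
    if cap > 28:
        cap = cap * (20 != n)
        cap = cap - (delta + cap)
    else:
        delta = delta - cap
    delta = 2 // n
    n = n + (cap + 36)
    return value

cap = cap - (delta + cap)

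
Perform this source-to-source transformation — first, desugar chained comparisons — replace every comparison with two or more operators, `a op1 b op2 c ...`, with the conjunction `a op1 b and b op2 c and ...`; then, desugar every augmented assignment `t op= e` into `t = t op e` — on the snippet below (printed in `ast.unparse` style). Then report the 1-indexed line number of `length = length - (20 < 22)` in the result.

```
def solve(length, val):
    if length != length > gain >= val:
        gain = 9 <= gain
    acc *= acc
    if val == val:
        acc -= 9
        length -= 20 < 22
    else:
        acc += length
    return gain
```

7

Transformed code:
def solve(length, val):
    if length != length and length > gain and (gain >= val):
        gain = 9 <= gain
    acc = acc * acc
    if val == val:
        acc = acc - 9
        length = length - (20 < 22)
    else:
        acc = acc + length
    return gain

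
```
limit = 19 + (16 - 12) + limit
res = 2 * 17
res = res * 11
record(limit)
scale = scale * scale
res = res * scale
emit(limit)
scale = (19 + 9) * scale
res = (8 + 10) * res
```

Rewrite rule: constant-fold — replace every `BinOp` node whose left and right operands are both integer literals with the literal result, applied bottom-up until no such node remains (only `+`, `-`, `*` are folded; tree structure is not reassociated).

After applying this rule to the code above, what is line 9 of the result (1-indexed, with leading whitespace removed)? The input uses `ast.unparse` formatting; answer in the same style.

Transformed code:
limit = 23 + limit
res = 34
res = res * 11
record(limit)
scale = scale * scale
res = res * scale
emit(limit)
scale = 28 * scale
res = 18 * res

res = 18 * res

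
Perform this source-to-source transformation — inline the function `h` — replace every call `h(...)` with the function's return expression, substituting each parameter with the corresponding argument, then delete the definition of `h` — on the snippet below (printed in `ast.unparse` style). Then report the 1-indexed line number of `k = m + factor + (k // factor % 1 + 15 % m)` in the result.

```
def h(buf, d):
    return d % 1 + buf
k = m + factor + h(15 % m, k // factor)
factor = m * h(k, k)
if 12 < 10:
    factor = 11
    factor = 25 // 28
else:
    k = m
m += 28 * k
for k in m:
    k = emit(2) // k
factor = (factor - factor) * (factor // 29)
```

Transformed code:
k = m + factor + (k // factor % 1 + 15 % m)
factor = m * (k % 1 + k)
if 12 < 10:
    factor = 11
    factor = 25 // 28
else:
    k = m
m += 28 * k
for k in m:
    k = emit(2) // k
factor = (factor - factor) * (factor // 29)

1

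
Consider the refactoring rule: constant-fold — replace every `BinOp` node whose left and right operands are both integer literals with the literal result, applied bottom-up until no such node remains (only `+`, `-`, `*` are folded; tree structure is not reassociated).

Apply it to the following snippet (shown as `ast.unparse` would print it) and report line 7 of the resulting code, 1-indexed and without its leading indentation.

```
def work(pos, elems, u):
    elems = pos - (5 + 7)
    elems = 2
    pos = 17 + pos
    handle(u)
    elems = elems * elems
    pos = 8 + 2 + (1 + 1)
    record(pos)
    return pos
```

pos = 12

Transformed code:
def work(pos, elems, u):
    elems = pos - 12
    elems = 2
    pos = 17 + pos
    handle(u)
    elems = elems * elems
    pos = 12
    record(pos)
    return pos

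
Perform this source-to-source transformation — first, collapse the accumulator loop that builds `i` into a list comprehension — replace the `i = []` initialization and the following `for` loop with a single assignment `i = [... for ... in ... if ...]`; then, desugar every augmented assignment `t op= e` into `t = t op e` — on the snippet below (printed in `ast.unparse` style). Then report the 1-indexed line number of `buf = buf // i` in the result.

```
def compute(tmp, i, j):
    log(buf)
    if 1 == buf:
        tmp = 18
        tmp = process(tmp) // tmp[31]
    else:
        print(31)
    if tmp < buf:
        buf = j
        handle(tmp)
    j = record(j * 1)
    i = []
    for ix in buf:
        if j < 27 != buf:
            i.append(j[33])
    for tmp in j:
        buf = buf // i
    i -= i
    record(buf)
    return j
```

Transformed code:
def compute(tmp, i, j):
    log(buf)
    if 1 == buf:
        tmp = 18
        tmp = process(tmp) // tmp[31]
    else:
        print(31)
    if tmp < buf:
        buf = j
        handle(tmp)
    j = record(j * 1)
    i = [j[33] for ix in buf if j < 27 != buf]
    for tmp in j:
        buf = buf // i
    i = i - i
    record(buf)
    return j

14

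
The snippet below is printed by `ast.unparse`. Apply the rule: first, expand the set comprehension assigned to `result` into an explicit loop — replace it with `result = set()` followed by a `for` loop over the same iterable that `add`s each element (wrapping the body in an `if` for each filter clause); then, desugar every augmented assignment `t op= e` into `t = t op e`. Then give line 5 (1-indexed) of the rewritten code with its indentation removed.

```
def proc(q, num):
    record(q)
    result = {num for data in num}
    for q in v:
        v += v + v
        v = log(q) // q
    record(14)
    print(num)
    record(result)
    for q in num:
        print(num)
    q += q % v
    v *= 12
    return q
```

result.add(num)

Transformed code:
def proc(q, num):
    record(q)
    result = set()
    for data in num:
        result.add(num)
    for q in v:
        v = v + (v + v)
        v = log(q) // q
    record(14)
    print(num)
    record(result)
    for q in num:
        print(num)
    q = q + q % v
    v = v * 12
    return q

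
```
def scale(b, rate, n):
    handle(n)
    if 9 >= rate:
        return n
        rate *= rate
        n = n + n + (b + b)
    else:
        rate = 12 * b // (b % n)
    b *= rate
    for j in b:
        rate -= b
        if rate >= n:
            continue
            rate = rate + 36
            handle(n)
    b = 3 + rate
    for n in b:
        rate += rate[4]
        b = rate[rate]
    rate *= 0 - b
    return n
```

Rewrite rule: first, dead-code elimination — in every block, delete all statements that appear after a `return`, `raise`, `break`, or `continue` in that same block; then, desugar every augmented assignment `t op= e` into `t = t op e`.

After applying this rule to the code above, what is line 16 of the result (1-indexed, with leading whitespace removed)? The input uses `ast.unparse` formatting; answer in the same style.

rate = rate * (0 - b)

Transformed code:
def scale(b, rate, n):
    handle(n)
    if 9 >= rate:
        return n
    else:
        rate = 12 * b // (b % n)
    b = b * rate
    for j in b:
        rate = rate - b
        if rate >= n:
            continue
    b = 3 + rate
    for n in b:
        rate = rate + rate[4]
        b = rate[rate]
    rate = rate * (0 - b)
    return n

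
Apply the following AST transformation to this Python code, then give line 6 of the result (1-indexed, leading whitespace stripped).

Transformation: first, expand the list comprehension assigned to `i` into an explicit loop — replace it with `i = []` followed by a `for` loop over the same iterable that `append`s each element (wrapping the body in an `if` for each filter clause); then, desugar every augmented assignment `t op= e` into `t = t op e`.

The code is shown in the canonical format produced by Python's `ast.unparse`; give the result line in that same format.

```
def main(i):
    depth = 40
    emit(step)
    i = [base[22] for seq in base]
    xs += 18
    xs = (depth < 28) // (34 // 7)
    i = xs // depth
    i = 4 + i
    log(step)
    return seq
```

Transformed code:
def main(i):
    depth = 40
    emit(step)
    i = []
    for seq in base:
        i.append(base[22])
    xs = xs + 18
    xs = (depth < 28) // (34 // 7)
    i = xs // depth
    i = 4 + i
    log(step)
    return seq

i.append(base[22])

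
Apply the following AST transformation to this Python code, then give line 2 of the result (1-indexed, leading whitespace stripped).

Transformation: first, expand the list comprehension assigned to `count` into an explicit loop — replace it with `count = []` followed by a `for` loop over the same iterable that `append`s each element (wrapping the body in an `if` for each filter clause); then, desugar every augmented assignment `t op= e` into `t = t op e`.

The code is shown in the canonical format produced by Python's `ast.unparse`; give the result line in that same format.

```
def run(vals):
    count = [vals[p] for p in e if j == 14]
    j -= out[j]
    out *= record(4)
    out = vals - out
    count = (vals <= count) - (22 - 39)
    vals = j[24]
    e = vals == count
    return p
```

Transformed code:
def run(vals):
    count = []
    for p in e:
        if j == 14:
            count.append(vals[p])
    j = j - out[j]
    out = out * record(4)
    out = vals - out
    count = (vals <= count) - (22 - 39)
    vals = j[24]
    e = vals == count
    return p

count = []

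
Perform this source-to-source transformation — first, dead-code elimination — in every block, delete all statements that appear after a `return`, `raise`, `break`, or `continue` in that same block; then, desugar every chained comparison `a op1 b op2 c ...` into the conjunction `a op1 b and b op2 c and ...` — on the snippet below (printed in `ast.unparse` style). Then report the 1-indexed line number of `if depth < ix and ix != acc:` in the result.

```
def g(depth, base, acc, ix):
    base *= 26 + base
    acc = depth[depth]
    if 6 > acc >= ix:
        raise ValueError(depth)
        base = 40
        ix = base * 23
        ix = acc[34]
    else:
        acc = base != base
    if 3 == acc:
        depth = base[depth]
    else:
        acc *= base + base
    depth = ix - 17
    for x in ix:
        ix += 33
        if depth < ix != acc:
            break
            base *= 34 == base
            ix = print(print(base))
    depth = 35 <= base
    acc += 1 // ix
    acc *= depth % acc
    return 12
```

Transformed code:
def g(depth, base, acc, ix):
    base *= 26 + base
    acc = depth[depth]
    if 6 > acc and acc >= ix:
        raise ValueError(depth)
    else:
        acc = base != base
    if 3 == acc:
        depth = base[depth]
    else:
        acc *= base + base
    depth = ix - 17
    for x in ix:
        ix += 33
        if depth < ix and ix != acc:
            break
    depth = 35 <= base
    acc += 1 // ix
    acc *= depth % acc
    return 12

15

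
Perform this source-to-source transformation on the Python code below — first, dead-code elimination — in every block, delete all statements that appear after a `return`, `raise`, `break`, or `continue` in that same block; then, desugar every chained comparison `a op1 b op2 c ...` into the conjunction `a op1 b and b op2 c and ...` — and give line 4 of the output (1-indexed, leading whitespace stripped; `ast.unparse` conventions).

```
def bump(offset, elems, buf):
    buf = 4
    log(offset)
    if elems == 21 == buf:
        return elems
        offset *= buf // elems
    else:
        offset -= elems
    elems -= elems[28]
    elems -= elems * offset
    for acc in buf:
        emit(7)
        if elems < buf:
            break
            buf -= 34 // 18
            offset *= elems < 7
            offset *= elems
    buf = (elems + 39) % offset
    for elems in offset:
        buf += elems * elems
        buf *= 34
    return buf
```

Transformed code:
def bump(offset, elems, buf):
    buf = 4
    log(offset)
    if elems == 21 and 21 == buf:
        return elems
    else:
        offset -= elems
    elems -= elems[28]
    elems -= elems * offset
    for acc in buf:
        emit(7)
        if elems < buf:
            break
    buf = (elems + 39) % offset
    for elems in offset:
        buf += elems * elems
        buf *= 34
    return buf

if elems == 21 and 21 == buf:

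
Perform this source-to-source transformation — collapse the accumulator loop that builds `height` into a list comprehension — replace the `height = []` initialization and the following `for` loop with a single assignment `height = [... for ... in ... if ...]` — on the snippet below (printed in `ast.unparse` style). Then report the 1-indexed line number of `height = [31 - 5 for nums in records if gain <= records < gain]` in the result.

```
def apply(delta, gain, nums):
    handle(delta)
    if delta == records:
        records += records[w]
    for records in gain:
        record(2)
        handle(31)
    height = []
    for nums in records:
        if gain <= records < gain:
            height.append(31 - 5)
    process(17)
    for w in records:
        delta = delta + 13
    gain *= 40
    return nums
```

Transformed code:
def apply(delta, gain, nums):
    handle(delta)
    if delta == records:
        records += records[w]
    for records in gain:
        record(2)
        handle(31)
    height = [31 - 5 for nums in records if gain <= records < gain]
    process(17)
    for w in records:
        delta = delta + 13
    gain *= 40
    return nums

8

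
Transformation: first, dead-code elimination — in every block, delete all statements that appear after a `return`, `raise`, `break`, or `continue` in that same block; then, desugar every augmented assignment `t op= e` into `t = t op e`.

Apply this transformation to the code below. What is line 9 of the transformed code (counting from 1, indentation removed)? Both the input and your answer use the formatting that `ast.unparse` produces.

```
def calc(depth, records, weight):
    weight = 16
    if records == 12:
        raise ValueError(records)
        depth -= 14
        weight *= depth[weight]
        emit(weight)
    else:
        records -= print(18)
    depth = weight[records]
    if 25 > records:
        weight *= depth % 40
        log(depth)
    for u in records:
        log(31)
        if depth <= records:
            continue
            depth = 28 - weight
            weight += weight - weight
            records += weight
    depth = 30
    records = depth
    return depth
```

weight = weight * (depth % 40)

Transformed code:
def calc(depth, records, weight):
    weight = 16
    if records == 12:
        raise ValueError(records)
    else:
        records = records - print(18)
    depth = weight[records]
    if 25 > records:
        weight = weight * (depth % 40)
        log(depth)
    for u in records:
        log(31)
        if depth <= records:
            continue
    depth = 30
    records = depth
    return depth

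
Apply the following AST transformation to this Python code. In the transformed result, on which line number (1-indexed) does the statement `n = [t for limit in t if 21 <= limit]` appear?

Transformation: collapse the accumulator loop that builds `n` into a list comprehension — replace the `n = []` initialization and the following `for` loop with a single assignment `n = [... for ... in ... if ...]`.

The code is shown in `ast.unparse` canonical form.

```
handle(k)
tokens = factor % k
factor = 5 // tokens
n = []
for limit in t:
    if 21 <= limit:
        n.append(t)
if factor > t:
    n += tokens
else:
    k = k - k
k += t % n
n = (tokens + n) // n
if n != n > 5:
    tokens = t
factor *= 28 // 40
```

Transformed code:
handle(k)
tokens = factor % k
factor = 5 // tokens
n = [t for limit in t if 21 <= limit]
if factor > t:
    n += tokens
else:
    k = k - k
k += t % n
n = (tokens + n) // n
if n != n > 5:
    tokens = t
factor *= 28 // 40

4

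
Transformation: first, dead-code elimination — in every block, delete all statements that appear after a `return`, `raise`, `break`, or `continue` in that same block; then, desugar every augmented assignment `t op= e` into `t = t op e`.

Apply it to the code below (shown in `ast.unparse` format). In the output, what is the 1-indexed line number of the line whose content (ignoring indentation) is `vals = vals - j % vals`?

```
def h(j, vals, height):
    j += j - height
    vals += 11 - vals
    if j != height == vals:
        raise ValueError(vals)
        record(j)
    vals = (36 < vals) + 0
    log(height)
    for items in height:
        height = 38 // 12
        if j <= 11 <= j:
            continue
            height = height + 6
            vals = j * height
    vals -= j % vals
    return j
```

Transformed code:
def h(j, vals, height):
    j = j + (j - height)
    vals = vals + (11 - vals)
    if j != height == vals:
        raise ValueError(vals)
    vals = (36 < vals) + 0
    log(height)
    for items in height:
        height = 38 // 12
        if j <= 11 <= j:
            continue
    vals = vals - j % vals
    return j

12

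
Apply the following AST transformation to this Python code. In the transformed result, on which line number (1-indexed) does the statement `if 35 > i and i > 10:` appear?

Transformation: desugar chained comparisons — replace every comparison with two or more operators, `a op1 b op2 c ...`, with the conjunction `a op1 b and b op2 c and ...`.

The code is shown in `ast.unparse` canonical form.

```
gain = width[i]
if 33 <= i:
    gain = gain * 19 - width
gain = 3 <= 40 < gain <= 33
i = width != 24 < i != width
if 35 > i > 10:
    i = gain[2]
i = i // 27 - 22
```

Transformed code:
gain = width[i]
if 33 <= i:
    gain = gain * 19 - width
gain = 3 <= 40 and 40 < gain and (gain <= 33)
i = width != 24 and 24 < i and (i != width)
if 35 > i and i > 10:
    i = gain[2]
i = i // 27 - 22

6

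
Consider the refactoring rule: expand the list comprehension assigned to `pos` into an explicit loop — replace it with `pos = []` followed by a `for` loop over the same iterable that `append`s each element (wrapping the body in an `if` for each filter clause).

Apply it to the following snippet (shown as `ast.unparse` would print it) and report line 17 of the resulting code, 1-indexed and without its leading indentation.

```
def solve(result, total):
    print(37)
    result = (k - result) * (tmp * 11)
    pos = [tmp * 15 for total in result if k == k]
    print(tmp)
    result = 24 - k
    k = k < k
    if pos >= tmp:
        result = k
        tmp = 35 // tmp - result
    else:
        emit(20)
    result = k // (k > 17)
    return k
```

return k

Transformed code:
def solve(result, total):
    print(37)
    result = (k - result) * (tmp * 11)
    pos = []
    for total in result:
        if k == k:
            pos.append(tmp * 15)
    print(tmp)
    result = 24 - k
    k = k < k
    if pos >= tmp:
        result = k
        tmp = 35 // tmp - result
    else:
        emit(20)
    result = k // (k > 17)
    return k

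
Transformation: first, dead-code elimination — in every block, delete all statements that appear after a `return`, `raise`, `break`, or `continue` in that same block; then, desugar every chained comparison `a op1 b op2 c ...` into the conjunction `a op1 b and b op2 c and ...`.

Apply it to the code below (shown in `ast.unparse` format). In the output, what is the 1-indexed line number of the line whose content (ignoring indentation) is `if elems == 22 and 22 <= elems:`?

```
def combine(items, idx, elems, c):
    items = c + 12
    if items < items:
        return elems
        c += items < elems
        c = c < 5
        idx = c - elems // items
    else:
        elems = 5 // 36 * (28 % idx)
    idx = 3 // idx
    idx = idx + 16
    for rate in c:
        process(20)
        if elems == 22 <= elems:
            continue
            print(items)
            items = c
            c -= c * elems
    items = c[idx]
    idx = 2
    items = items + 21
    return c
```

11

Transformed code:
def combine(items, idx, elems, c):
    items = c + 12
    if items < items:
        return elems
    else:
        elems = 5 // 36 * (28 % idx)
    idx = 3 // idx
    idx = idx + 16
    for rate in c:
        process(20)
        if elems == 22 and 22 <= elems:
            continue
    items = c[idx]
    idx = 2
    items = items + 21
    return c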